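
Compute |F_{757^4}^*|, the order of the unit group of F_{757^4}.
|F_{757^4}^*| = 328385156400

F_{757^4} has 757^4 = 328385156401 elements; its multiplicative group consists of all nonzero elements, so |F_{757^4}^*| = 328385156401 - 1 = 328385156400. (It is cyclic since any finite subgroup of the multiplicative group of a field is cyclic.)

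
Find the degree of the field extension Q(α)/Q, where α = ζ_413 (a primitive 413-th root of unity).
[Q(α):Q] = 348

The minimal polynomial of ζ_413 over Q is the 413-th cyclotomic polynomial Φ_413(x), which is irreducible over Q and has degree φ(413) = 348. Hence [Q(α):Q] = φ(413) = 348.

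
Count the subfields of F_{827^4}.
F_{827^4} has 3 subfields

The subfields of F_{p^n} are exactly the fields F_{p^d} for d | n (each is the fixed field of the unique index-d subgroup of Gal(F_{p^n}/F_p) ≅ Z/nZ). The divisors of n = 4 are {1, 2, 4}, giving 3 subfields: F_{827^1}, F_{827^2}, F_{827^4}.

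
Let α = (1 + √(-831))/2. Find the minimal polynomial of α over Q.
m_α(x) = x^2 - x + 208

From 2α - 1 = √(-831), squaring gives (2α - 1)^2 = -831, i.e. 4α^2 - 4α + 1 = -831, so α^2 - α + (1 + 831)/4 = 0. Since -831 ≡ 1 (mod 4), (1 + 831)/4 = 208 ∈ Z. The polynomial x^2 - x + 208 has discriminant 1 - 4·(208) = -831, which is not a perfect square in Q (d = -831 is squarefree and ≠ 1), so x^2 - x + 208 is irreducible over Q. It is the minimal polynomial of α.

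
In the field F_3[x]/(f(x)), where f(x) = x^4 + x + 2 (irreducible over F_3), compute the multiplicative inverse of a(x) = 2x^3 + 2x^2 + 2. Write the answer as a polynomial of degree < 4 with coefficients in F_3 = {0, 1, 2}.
a(x)^(-1) ≡ 2x^2 (mod f(x))

Since f is irreducible over F_3, F_3[x]/(f) is a field and a(x) ≠ 0 has an inverse. Apply the extended Euclidean algorithm to f(x) and a(x) in F_3[x]: f(x) = (2x + 1)·a(x) + (x^2);  a(x) = (2x + 2)·(x^2) + (2). The last nonzero remainder is the constant 2 = gcd(f, a) in F_3. Back-substituting through the division chain expresses 2 = s(x)·a(x) + t(x)·f(x) with s(x) ≡ x^2 (mod f), so (x^2)·a(x) ≡ 2 (mod f). Multiplying by 2^(-1) ≡ 2 in F_3 gives a(x)^(-1) ≡ 2·(x^2) ≡ 2x^2 (mod f). Check: (2x^3 + 2x^2 + 2)·(2x^2) = x^5 + x^4 + x^2 ≡ 1 (mod x^4 + x + 2).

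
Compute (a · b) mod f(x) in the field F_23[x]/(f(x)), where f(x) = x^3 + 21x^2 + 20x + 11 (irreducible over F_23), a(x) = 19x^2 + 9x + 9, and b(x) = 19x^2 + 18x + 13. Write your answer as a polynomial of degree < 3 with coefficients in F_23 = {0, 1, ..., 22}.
a · b ≡ 16x^2 + 13x + 10 (mod f(x))

Multiply in F_23[x]: a(x)·b(x) = (19x^2 + 9x + 9)·(19x^2 + 18x + 13) = 16x^4 + 7x^3 + 5x^2 + 3x + 2. This has degree ≥ 3, so divide by f(x) over F_23: 16x^4 + 7x^3 + 5x^2 + 3x + 2 = (16x + 16)·(x^3 + 21x^2 + 20x + 11) + (16x^2 + 13x + 10). Hence a·b ≡ 16x^2 + 13x + 10 (mod f). (F_23[x]/(f) is a field with 23^3 = 12167 elements since f is irreducible of degree 3.)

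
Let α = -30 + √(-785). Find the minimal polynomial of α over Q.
m_α(x) = x^2 + 60x + 1685

From α + 30 = √(-785), squaring gives (α + 30)^2 = -785, i.e. α^2 + 60α + 900 = -785, so α^2 + 60α + 1685 = 0. The discriminant of x^2 + 60x + 1685 is (60)^2 - 4·(1685) = 3600 - 6740 = -3140, and 4·(-785) is not a perfect square in Q since -785 is squarefree and ≠ 1. Hence x^2 + 60x + 1685 is irreducible over Q and is the minimal polynomial of α.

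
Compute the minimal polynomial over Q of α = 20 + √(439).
m_α(x) = x^2 - 40x - 39

From α - 20 = √(439), squaring gives (α - 20)^2 = 439, i.e. α^2 - 40α + 400 = 439, so α^2 - 40α - 39 = 0. The discriminant of x^2 - 40x - 39 is (-40)^2 - 4·(-39) = 1600 + 156 = 1756, and 4·(439) is not a perfect square in Q since 439 is squarefree and ≠ 1. Hence x^2 - 40x - 39 is irreducible over Q and is the minimal polynomial of α.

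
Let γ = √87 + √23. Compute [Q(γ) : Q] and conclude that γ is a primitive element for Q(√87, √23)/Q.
[Q(γ) : Q] = 4 (equivalently, Q(γ) = Q(√87, √23))

Obviously Q(γ) ⊆ Q(√87, √23), and [Q(√87, √23):Q] = 4 (since 87, 23 are distinct squarefree integers > 1 with 2001 not a perfect square). To show equality we compute the minimal polynomial of γ. From γ = √87 + √23: γ^2 = 87 + 2√(2001) + 23 = 110 + 2√(2001), so γ^2 - 110 = 2√(2001); squaring, (γ^2 - 110)^2 = 4·2001, i.e. γ^4 - 220γ^2 + 12100 - 8004 = 0, i.e. γ^4 - 220γ^2 + 4096 = 0. So γ is a root of x^4 - 220x^2 + 4096. This polynomial is irreducible over Q: it has no rational root (each ±√87 ± √23 is irrational), and any factorization into two quadratics over Q would force √(2001) ∈ Q (pairing opposite roots) or √87, √23 ∈ Q (other pairings), all impossible. Hence [Q(γ):Q] = 4 = [Q(√87, √23):Q], so Q(γ) = Q(√87, √23).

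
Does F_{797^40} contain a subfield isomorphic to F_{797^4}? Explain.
Yes: F_{797^4} is a subfield of F_{797^40}

F_{p^m} embeds in F_{p^n} iff m | n (since F_{p^n} is the splitting field of x^(p^n) - x, and F_{p^m} ⊂ F_{p^n} forces p^n to be a power of p^m, i.e. m | n; conversely if m | n then every root of x^(p^m) - x is a root of x^(p^n) - x). Here 4 | 40 (since 40 = 10·4), so F_{797^4} is a subfield of F_{797^40}, and [F_{797^40} : F_{797^4}] = 40/4 = 10.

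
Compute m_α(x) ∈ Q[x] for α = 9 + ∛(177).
m_α(x) = x^3 - 27x^2 + 243x - 906

Set β = α - 9 = ∛(177), so β^3 = 177. Then (α - 9)^3 - 177 = 0, i.e. α is a root of g(x) = (x - 9)^3 - 177 = x^3 - 27x^2 + 243x - 906. Since g(x) = h(x - 9) where h(x) = x^3 - 177, and h is irreducible over Q (because 177 is not a perfect cube, so h has no rational root, and a monic cubic with no rational root is irreducible), g is also irreducible (irreducibility is preserved under the substitution x → x - 9). Hence m_α(x) = x^3 - 27x^2 + 243x - 906.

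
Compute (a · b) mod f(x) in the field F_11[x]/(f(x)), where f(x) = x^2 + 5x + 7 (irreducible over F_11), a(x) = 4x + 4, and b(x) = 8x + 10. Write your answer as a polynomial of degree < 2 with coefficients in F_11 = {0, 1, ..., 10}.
a · b ≡ 3 (mod f(x))

Multiply in F_11[x]: a(x)·b(x) = (4x + 4)·(8x + 10) = 10x^2 + 6x + 7. This has degree ≥ 2, so divide by f(x) over F_11: 10x^2 + 6x + 7 = (10)·(x^2 + 5x + 7) + (3). Hence a·b ≡ 3 (mod f). (F_11[x]/(f) is a field with 11^2 = 121 elements since f is irreducible of degree 2.)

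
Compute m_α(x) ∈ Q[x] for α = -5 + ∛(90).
m_α(x) = x^3 + 15x^2 + 75x + 35

Set β = α + 5 = ∛(90), so β^3 = 90. Then (α + 5)^3 - 90 = 0, i.e. α is a root of g(x) = (x + 5)^3 - 90 = x^3 + 15x^2 + 75x + 35. Since g(x) = h(x + 5) where h(x) = x^3 - 90, and h is irreducible over Q (because 90 is not a perfect cube, so h has no rational root, and a monic cubic with no rational root is irreducible), g is also irreducible (irreducibility is preserved under the substitution x → x + 5). Hence m_α(x) = x^3 + 15x^2 + 75x + 35.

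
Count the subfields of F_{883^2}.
F_{883^2} has 2 subfields

The subfields of F_{p^n} are exactly the fields F_{p^d} for d | n (each is the fixed field of the unique index-d subgroup of Gal(F_{p^n}/F_p) ≅ Z/nZ). The divisors of n = 2 are {1, 2}, giving 2 subfields: F_{883^1}, F_{883^2}.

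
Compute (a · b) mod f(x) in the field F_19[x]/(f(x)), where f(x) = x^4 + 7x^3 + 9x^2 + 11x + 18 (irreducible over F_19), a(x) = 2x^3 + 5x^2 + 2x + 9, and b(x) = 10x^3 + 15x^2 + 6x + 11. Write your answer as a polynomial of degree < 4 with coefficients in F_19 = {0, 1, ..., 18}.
a · b ≡ x^3 + x^2 + 18x + 9 (mod f(x))

Multiply in F_19[x]: a(x)·b(x) = (2x^3 + 5x^2 + 2x + 9)·(10x^3 + 15x^2 + 6x + 11) = x^6 + 4x^5 + 12x^4 + x^3 + 12x^2 + 4. This has degree ≥ 4, so divide by f(x) over F_19: x^6 + 4x^5 + 12x^4 + x^3 + 12x^2 + 4 = (x^2 + 16x + 5)·(x^4 + 7x^3 + 9x^2 + 11x + 18) + (x^3 + x^2 + 18x + 9). Hence a·b ≡ x^3 + x^2 + 18x + 9 (mod f). (F_19[x]/(f) is a field with 19^4 = 130321 elements since f is irreducible of degree 4.)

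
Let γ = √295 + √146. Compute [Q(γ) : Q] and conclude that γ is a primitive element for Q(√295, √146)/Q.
[Q(γ) : Q] = 4 (equivalently, Q(γ) = Q(√295, √146))

Obviously Q(γ) ⊆ Q(√295, √146), and [Q(√295, √146):Q] = 4 (since 295, 146 are distinct squarefree integers > 1 with 43070 not a perfect square). To show equality we compute the minimal polynomial of γ. From γ = √295 + √146: γ^2 = 295 + 2√(43070) + 146 = 441 + 2√(43070), so γ^2 - 441 = 2√(43070); squaring, (γ^2 - 441)^2 = 4·43070, i.e. γ^4 - 882γ^2 + 194481 - 172280 = 0, i.e. γ^4 - 882γ^2 + 22201 = 0. So γ is a root of x^4 - 882x^2 + 22201. This polynomial is irreducible over Q: it has no rational root (each ±√295 ± √146 is irrational), and any factorization into two quadratics over Q would force √(43070) ∈ Q (pairing opposite roots) or √295, √146 ∈ Q (other pairings), all impossible. Hence [Q(γ):Q] = 4 = [Q(√295, √146):Q], so Q(γ) = Q(√295, √146).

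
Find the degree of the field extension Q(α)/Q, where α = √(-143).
[Q(α):Q] = 2

[Q(α):Q] equals the degree of the minimal polynomial of α. Here α^2 = -143 and x^2 + 143 is irreducible (d = -143 is squarefree, ≠ 1, hence not a square), so deg(m_α) = 2. Thus [Q(α):Q] = 2.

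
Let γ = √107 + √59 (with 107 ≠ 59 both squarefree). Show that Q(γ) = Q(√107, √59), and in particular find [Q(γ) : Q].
[Q(γ) : Q] = 4 (equivalently, Q(γ) = Q(√107, √59))

Obviously Q(γ) ⊆ Q(√107, √59), and [Q(√107, √59):Q] = 4 (since 107, 59 are distinct squarefree integers > 1 with 6313 not a perfect square). To show equality we compute the minimal polynomial of γ. From γ = √107 + √59: γ^2 = 107 + 2√(6313) + 59 = 166 + 2√(6313), so γ^2 - 166 = 2√(6313); squaring, (γ^2 - 166)^2 = 4·6313, i.e. γ^4 - 332γ^2 + 27556 - 25252 = 0, i.e. γ^4 - 332γ^2 + 2304 = 0. So γ is a root of x^4 - 332x^2 + 2304. This polynomial is irreducible over Q: it has no rational root (each ±√107 ± √59 is irrational), and any factorization into two quadratics over Q would force √(6313) ∈ Q (pairing opposite roots) or √107, √59 ∈ Q (other pairings), all impossible. Hence [Q(γ):Q] = 4 = [Q(√107, √59):Q], so Q(γ) = Q(√107, √59).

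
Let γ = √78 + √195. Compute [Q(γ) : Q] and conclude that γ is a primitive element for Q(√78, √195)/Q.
[Q(γ) : Q] = 4 (equivalently, Q(γ) = Q(√78, √195))

Obviously Q(γ) ⊆ Q(√78, √195), and [Q(√78, √195):Q] = 4 (since 78, 195 are distinct squarefree integers > 1 with 15210 not a perfect square). To show equality we compute the minimal polynomial of γ. From γ = √78 + √195: γ^2 = 78 + 2√(15210) + 195 = 273 + 2√(15210), so γ^2 - 273 = 2√(15210); squaring, (γ^2 - 273)^2 = 4·15210, i.e. γ^4 - 546γ^2 + 74529 - 60840 = 0, i.e. γ^4 - 546γ^2 + 13689 = 0. So γ is a root of x^4 - 546x^2 + 13689. This polynomial is irreducible over Q: it has no rational root (each ±√78 ± √195 is irrational), and any factorization into two quadratics over Q would force √(15210) ∈ Q (pairing opposite roots) or √78, √195 ∈ Q (other pairings), all impossible. Hence [Q(γ):Q] = 4 = [Q(√78, √195):Q], so Q(γ) = Q(√78, √195).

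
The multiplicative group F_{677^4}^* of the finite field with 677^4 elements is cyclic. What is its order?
|F_{677^4}^*| = 210065472240

F_{677^4} has 677^4 = 210065472241 elements; its multiplicative group consists of all nonzero elements, so |F_{677^4}^*| = 210065472241 - 1 = 210065472240. (It is cyclic since any finite subgroup of the multiplicative group of a field is cyclic.)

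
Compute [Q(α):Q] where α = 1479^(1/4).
[Q(α):Q] = 4

α is a root of x^4 - 1479. By Eisenstein's criterion at the prime p = 3 (which divides the constant term 1479 but p^2 = 9 does not, since 1479 is squarefree), x^4 - 1479 is irreducible over Q. Hence [Q(α):Q] = 4.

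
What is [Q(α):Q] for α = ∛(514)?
[Q(α):Q] = 3

The minimal polynomial of α is x^3 - 514, irreducible over Q since 514 is not a perfect cube (so x^3 - 514 has no rational root). Hence [Q(α):Q] = deg(m_α) = 3.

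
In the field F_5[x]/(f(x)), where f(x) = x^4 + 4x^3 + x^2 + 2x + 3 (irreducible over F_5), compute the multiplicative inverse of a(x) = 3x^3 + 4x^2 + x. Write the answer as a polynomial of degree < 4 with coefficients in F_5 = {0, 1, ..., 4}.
a(x)^(-1) ≡ 3x^3 + x + 4 (mod f(x))

Since f is irreducible over F_5, F_5[x]/(f) is a field and a(x) ≠ 0 has an inverse. Apply the extended Euclidean algorithm to f(x) and a(x) in F_5[x]: f(x) = (2x + 2)·a(x) + (x^2 + 3);  a(x) = (3x + 4)·(x^2 + 3) + (2x + 3);  (x^2 + 3) = (3x + 3)·(2x + 3) + (4). The last nonzero remainder is the constant 4 = gcd(f, a) in F_5. Back-substituting through the division chain expresses 4 = s(x)·a(x) + t(x)·f(x) with s(x) ≡ 2x^3 + 4x + 1 (mod f), so (2x^3 + 4x + 1)·a(x) ≡ 4 (mod f). Multiplying by 4^(-1) ≡ 4 in F_5 gives a(x)^(-1) ≡ 4·(2x^3 + 4x + 1) ≡ 3x^3 + x + 4 (mod f). Check: (3x^3 + 4x^2 + x)·(3x^3 + x + 4) = 4x^6 + 2x^5 + x^4 + x^3 + 2x^2 + 4x ≡ 1 (mod x^4 + 4x^3 + x^2 + 2x + 3).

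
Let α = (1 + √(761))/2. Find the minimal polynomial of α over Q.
m_α(x) = x^2 - x - 190

From 2α - 1 = √(761), squaring gives (2α - 1)^2 = 761, i.e. 4α^2 - 4α + 1 = 761, so α^2 - α + (1 - 761)/4 = 0. Since 761 ≡ 1 (mod 4), (1 - 761)/4 = -190 ∈ Z. The polynomial x^2 - x - 190 has discriminant 1 - 4·(-190) = 761, which is not a perfect square in Q (d = 761 is squarefree and ≠ 1), so x^2 - x - 190 is irreducible over Q. It is the minimal polynomial of α.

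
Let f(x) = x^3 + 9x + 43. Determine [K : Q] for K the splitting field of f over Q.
[K : Q] = 6

By the rational root test, any rational root of the monic integer polynomial f(x) = x^3 + 9x + 43 must be an integer dividing the constant term 43, i.e. one of ±{1, 43}. Evaluating: f(1) = 53, f(-1) = 33, f(43) = 79937, f(-43) = -79851; none is 0, so f has no rational root and is therefore irreducible over Q (a cubic with no linear factor over a field is irreducible). For an irreducible cubic, the Galois group is A_3 or S_3 according as the discriminant disc(f) = -4a^3 - 27b^2 = -4·(9)^3 - 27·(43)^2 = -52839 is or is not a square in Q. Here disc(f) = -52839 is not a perfect square in Q, so the Galois group of f over Q is not contained in A_3 and must be all of S_3. The splitting field has degree |S_3| = 6 over Q, so [K : Q] = 6.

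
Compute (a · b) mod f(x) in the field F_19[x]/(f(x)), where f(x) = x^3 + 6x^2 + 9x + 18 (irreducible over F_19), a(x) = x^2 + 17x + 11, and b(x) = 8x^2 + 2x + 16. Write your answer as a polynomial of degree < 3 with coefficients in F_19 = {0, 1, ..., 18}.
a · b ≡ x^2 + 5x (mod f(x))

Multiply in F_19[x]: a(x)·b(x) = (x^2 + 17x + 11)·(8x^2 + 2x + 16) = 8x^4 + 5x^3 + 5x^2 + 9x + 5. This has degree ≥ 3, so divide by f(x) over F_19: 8x^4 + 5x^3 + 5x^2 + 9x + 5 = (8x + 14)·(x^3 + 6x^2 + 9x + 18) + (x^2 + 5x). Hence a·b ≡ x^2 + 5x (mod f). (F_19[x]/(f) is a field with 19^3 = 6859 elements since f is irreducible of degree 3.)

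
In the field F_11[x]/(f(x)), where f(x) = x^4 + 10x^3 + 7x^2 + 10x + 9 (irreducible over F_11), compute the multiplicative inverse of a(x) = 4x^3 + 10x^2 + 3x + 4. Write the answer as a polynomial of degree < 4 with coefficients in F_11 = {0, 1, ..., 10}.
a(x)^(-1) ≡ 5x^3 + 8x^2 + 4x + 5 (mod f(x))

Since f is irreducible over F_11, F_11[x]/(f) is a field and a(x) ≠ 0 has an inverse. Apply the extended Euclidean algorithm to f(x) and a(x) in F_11[x]: f(x) = (3x + 6)·a(x) + (4x^2 + 2x + 7);  a(x) = (x + 2)·(4x^2 + 2x + 7) + (3x + 1);  (4x^2 + 2x + 7) = (5x + 10)·(3x + 1) + (8). The last nonzero remainder is the constant 8 = gcd(f, a) in F_11. Back-substituting through the division chain expresses 8 = s(x)·a(x) + t(x)·f(x) with s(x) ≡ 7x^3 + 9x^2 + 10x + 7 (mod f), so (7x^3 + 9x^2 + 10x + 7)·a(x) ≡ 8 (mod f). Multiplying by 8^(-1) ≡ 7 in F_11 gives a(x)^(-1) ≡ 7·(7x^3 + 9x^2 + 10x + 7) ≡ 5x^3 + 8x^2 + 4x + 5 (mod f). Check: (4x^3 + 10x^2 + 3x + 4)·(5x^3 + 8x^2 + 4x + 5) = 9x^6 + 5x^5 + x^4 + 5x^3 + 6x^2 + 9x + 9 ≡ 1 (mod x^4 + 10x^3 + 7x^2 + 10x + 9).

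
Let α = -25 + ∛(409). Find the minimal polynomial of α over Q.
m_α(x) = x^3 + 75x^2 + 1875x + 15216

Set β = α + 25 = ∛(409), so β^3 = 409. Then (α + 25)^3 - 409 = 0, i.e. α is a root of g(x) = (x + 25)^3 - 409 = x^3 + 75x^2 + 1875x + 15216. Since g(x) = h(x + 25) where h(x) = x^3 - 409, and h is irreducible over Q (because 409 is not a perfect cube, so h has no rational root, and a monic cubic with no rational root is irreducible), g is also irreducible (irreducibility is preserved under the substitution x → x + 25). Hence m_α(x) = x^3 + 75x^2 + 1875x + 15216.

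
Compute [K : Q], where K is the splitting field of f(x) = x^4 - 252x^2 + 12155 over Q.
[K : Q] = 4

Solving the quadratic in x^2: x^2 = (252 ± √(252^2 - 4·12155))/2 = (252 ± √14884)/2 = (252 ± 122)/2, giving x^2 = 65 or x^2 = 187. So f(x) = (x^2 - 65)(x^2 - 187) and the roots of f are ±√65, ±√187. Hence the splitting field is K = Q(√65, √187). Since 65 and 187 are distinct squarefree integers > 1, their product 12155 is not a perfect square, so √187 ∉ Q(√65). By the tower law [K:Q] = [Q(√65,√187):Q(√65)] · [Q(√65):Q] = 2 · 2 = 4.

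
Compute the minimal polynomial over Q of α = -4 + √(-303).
m_α(x) = x^2 + 8x + 319

From α + 4 = √(-303), squaring gives (α + 4)^2 = -303, i.e. α^2 + 8α + 16 = -303, so α^2 + 8α + 319 = 0. The discriminant of x^2 + 8x + 319 is (8)^2 - 4·(319) = 64 - 1276 = -1212, and 4·(-303) is not a perfect square in Q since -303 is squarefree and ≠ 1. Hence x^2 + 8x + 319 is irreducible over Q and is the minimal polynomial of α.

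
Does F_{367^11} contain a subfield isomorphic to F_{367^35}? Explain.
No: F_{367^35} is not a subfield of F_{367^11}

F_{p^m} embeds in F_{p^n} iff m | n. Here 35 ∤ 11 (since 11 = 0·35 + 11 with remainder 11 ≠ 0), so F_{367^35} is not a subfield of F_{367^11}. Equivalently: if it were, the tower law would give 35 = [F_{367^35}:F_367] dividing [F_{367^11}:F_367] = 11, contradiction.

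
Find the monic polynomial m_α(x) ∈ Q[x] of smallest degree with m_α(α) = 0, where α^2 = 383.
m_α(x) = x^2 - 383

α satisfies α^2 - 383 = 0, so x^2 - 383 annihilates α. Since d = 383 is squarefree and ≠ 1, it is not a perfect square in Q, so x^2 - 383 has no rational root and is therefore irreducible over Q (a degree-2 polynomial over a field is irreducible iff it has no root). Hence m_α(x) = x^2 - 383.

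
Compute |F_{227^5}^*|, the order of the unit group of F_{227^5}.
|F_{227^5}^*| = 602738989906

F_{227^5} has 227^5 = 602738989907 elements; its multiplicative group consists of all nonzero elements, so |F_{227^5}^*| = 602738989907 - 1 = 602738989906. (It is cyclic since any finite subgroup of the multiplicative group of a field is cyclic.)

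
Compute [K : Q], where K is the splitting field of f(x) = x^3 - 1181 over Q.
[K : Q] = 6

The roots of x^3 - 1181 are ∛1181, ω∛1181, ω^2∛1181 where ω = e^(2πi/3) is a primitive cube root of unity, so K = Q(∛1181, ω). Now [Q(∛1181):Q] = 3 (since 1181 is not a perfect cube, x^3 - 1181 is irreducible) and [Q(ω):Q] = 2. Both 2 and 3 divide [K:Q], and [K:Q] ≤ 3·2 = 6, so [K:Q] = 6. (Equivalently: Q(∛1181) ⊂ R but ω ∉ R, so [K : Q(∛1181)] = 2.)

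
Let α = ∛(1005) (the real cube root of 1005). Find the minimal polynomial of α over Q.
m_α(x) = x^3 - 1005

α satisfies α^3 = 1005, so x^3 - 1005 annihilates α. By the rational root test, a rational root p/q (in lowest terms) of x^3 - 1005 would satisfy p^3 = 1005 q^3, forcing q = 1 and p^3 = 1005; but 1005 is not a perfect cube, contradiction. A monic cubic over Q with no rational root is irreducible (any nontrivial factorization would include a linear factor). Hence x^3 - 1005 is the minimal polynomial of α, and in particular [Q(α):Q] = 3.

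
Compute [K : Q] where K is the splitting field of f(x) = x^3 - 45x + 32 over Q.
[K : Q] = 6

By the rational root test, any rational root of the monic integer polynomial f(x) = x^3 - 45x + 32 must be an integer dividing the constant term 32, i.e. one of ±{1, 2, 4, 8, 16, 32}. Evaluating: f(1) = -12, f(-1) = 76, f(2) = -50, f(-2) = 114, f(4) = -84, f(-4) = 148, f(8) = 184, f(-8) = -120, f(16) = 3408, f(-16) = -3344, f(32) = 31360, f(-32) = -31296; none is 0, so f has no rational root and is therefore irreducible over Q (a cubic with no linear factor over a field is irreducible). For an irreducible cubic, the Galois group is A_3 or S_3 according as the discriminant disc(f) = -4a^3 - 27b^2 = -4·(-45)^3 - 27·(32)^2 = 336852 is or is not a square in Q. Here disc(f) = 336852 is not a perfect square in Q, so the Galois group of f over Q is not contained in A_3 and must be all of S_3. The splitting field has degree |S_3| = 6 over Q, so [K : Q] = 6.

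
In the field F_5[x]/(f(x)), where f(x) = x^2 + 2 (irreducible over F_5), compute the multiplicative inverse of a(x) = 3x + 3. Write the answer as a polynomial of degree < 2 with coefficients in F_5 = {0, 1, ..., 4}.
a(x)^(-1) ≡ x + 4 (mod f(x))

Since f is irreducible over F_5, F_5[x]/(f) is a field and a(x) ≠ 0 has an inverse. Apply the extended Euclidean algorithm to f(x) and a(x) in F_5[x]: f(x) = (2x + 3)·a(x) + (3). The last nonzero remainder is the constant 3 = gcd(f, a) in F_5. Back-substituting through the division chain expresses 3 = s(x)·a(x) + t(x)·f(x) with s(x) ≡ 3x + 2 (mod f), so (3x + 2)·a(x) ≡ 3 (mod f). Multiplying by 3^(-1) ≡ 2 in F_5 gives a(x)^(-1) ≡ 2·(3x + 2) ≡ x + 4 (mod f). Check: (3x + 3)·(x + 4) = 3x^2 + 2 ≡ 1 (mod x^2 + 2).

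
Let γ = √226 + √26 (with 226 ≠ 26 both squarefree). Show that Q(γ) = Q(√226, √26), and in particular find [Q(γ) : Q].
[Q(γ) : Q] = 4 (equivalently, Q(γ) = Q(√226, √26))

Obviously Q(γ) ⊆ Q(√226, √26), and [Q(√226, √26):Q] = 4 (since 226, 26 are distinct squarefree integers > 1 with 5876 not a perfect square). To show equality we compute the minimal polynomial of γ. From γ = √226 + √26: γ^2 = 226 + 2√(5876) + 26 = 252 + 2√(5876), so γ^2 - 252 = 2√(5876); squaring, (γ^2 - 252)^2 = 4·5876, i.e. γ^4 - 504γ^2 + 63504 - 23504 = 0, i.e. γ^4 - 504γ^2 + 40000 = 0. So γ is a root of x^4 - 504x^2 + 40000. This polynomial is irreducible over Q: it has no rational root (each ±√226 ± √26 is irrational), and any factorization into two quadratics over Q would force √(5876) ∈ Q (pairing opposite roots) or √226, √26 ∈ Q (other pairings), all impossible. Hence [Q(γ):Q] = 4 = [Q(√226, √26):Q], so Q(γ) = Q(√226, √26).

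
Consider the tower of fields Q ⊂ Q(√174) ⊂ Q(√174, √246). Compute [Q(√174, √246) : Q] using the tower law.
[Q(√174, √246) : Q] = 4

[Q(√174):Q] = 2 (min poly x^2 - 174, irreducible since 174 is squarefree > 1). For the top step, suppose √246 ∈ Q(√174), say √246 = c + d√174 with c, d ∈ Q. Squaring: 246 = c^2 + 174d^2 + 2cd√174. Since √174 ∉ Q this forces 2cd = 0. If d = 0 then √246 = c ∈ Q, contradicting 246 squarefree > 1. If c = 0 then 246 = 174d^2, so 174·246 = (174d)^2 is a perfect square in Q — but 174·246 = 42804 is not a perfect square (since 174 and 246 are distinct squarefree integers). Contradiction. Hence √246 ∉ Q(√174), so x^2 - 246 stays irreducible over Q(√174) and [Q(√174, √246) : Q(√174)] = 2. By the tower law, [Q(√174, √246) : Q] = 2 · 2 = 4.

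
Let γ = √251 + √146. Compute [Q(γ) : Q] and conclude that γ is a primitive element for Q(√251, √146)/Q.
[Q(γ) : Q] = 4 (equivalently, Q(γ) = Q(√251, √146))

Obviously Q(γ) ⊆ Q(√251, √146), and [Q(√251, √146):Q] = 4 (since 251, 146 are distinct squarefree integers > 1 with 36646 not a perfect square). To show equality we compute the minimal polynomial of γ. From γ = √251 + √146: γ^2 = 251 + 2√(36646) + 146 = 397 + 2√(36646), so γ^2 - 397 = 2√(36646); squaring, (γ^2 - 397)^2 = 4·36646, i.e. γ^4 - 794γ^2 + 157609 - 146584 = 0, i.e. γ^4 - 794γ^2 + 11025 = 0. So γ is a root of x^4 - 794x^2 + 11025. This polynomial is irreducible over Q: it has no rational root (each ±√251 ± √146 is irrational), and any factorization into two quadratics over Q would force √(36646) ∈ Q (pairing opposite roots) or √251, √146 ∈ Q (other pairings), all impossible. Hence [Q(γ):Q] = 4 = [Q(√251, √146):Q], so Q(γ) = Q(√251, √146).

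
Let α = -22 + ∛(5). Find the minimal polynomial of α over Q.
m_α(x) = x^3 + 66x^2 + 1452x + 10643

Set β = α + 22 = ∛(5), so β^3 = 5. Then (α + 22)^3 - 5 = 0, i.e. α is a root of g(x) = (x + 22)^3 - 5 = x^3 + 66x^2 + 1452x + 10643. Since g(x) = h(x + 22) where h(x) = x^3 - 5, and h is irreducible over Q (because 5 is not a perfect cube, so h has no rational root, and a monic cubic with no rational root is irreducible), g is also irreducible (irreducibility is preserved under the substitution x → x + 22). Hence m_α(x) = x^3 + 66x^2 + 1452x + 10643.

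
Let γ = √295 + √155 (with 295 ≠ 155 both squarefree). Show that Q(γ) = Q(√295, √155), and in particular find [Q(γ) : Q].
[Q(γ) : Q] = 4 (equivalently, Q(γ) = Q(√295, √155))

Obviously Q(γ) ⊆ Q(√295, √155), and [Q(√295, √155):Q] = 4 (since 295, 155 are distinct squarefree integers > 1 with 45725 not a perfect square). To show equality we compute the minimal polynomial of γ. From γ = √295 + √155: γ^2 = 295 + 2√(45725) + 155 = 450 + 2√(45725), so γ^2 - 450 = 2√(45725); squaring, (γ^2 - 450)^2 = 4·45725, i.e. γ^4 - 900γ^2 + 202500 - 182900 = 0, i.e. γ^4 - 900γ^2 + 19600 = 0. So γ is a root of x^4 - 900x^2 + 19600. This polynomial is irreducible over Q: it has no rational root (each ±√295 ± √155 is irrational), and any factorization into two quadratics over Q would force √(45725) ∈ Q (pairing opposite roots) or √295, √155 ∈ Q (other pairings), all impossible. Hence [Q(γ):Q] = 4 = [Q(√295, √155):Q], so Q(γ) = Q(√295, √155).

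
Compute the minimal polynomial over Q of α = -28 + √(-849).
m_α(x) = x^2 + 56x + 1633

From α + 28 = √(-849), squaring gives (α + 28)^2 = -849, i.e. α^2 + 56α + 784 = -849, so α^2 + 56α + 1633 = 0. The discriminant of x^2 + 56x + 1633 is (56)^2 - 4·(1633) = 3136 - 6532 = -3396, and 4·(-849) is not a perfect square in Q since -849 is squarefree and ≠ 1. Hence x^2 + 56x + 1633 is irreducible over Q and is the minimal polynomial of α.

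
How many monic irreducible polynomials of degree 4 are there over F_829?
There are 118074876210 monic irreducible polynomials of degree 4 over F_829

Each element of F_{829^4} that lies in no proper subfield is a root of exactly one monic irreducible of degree 4 over F_829, and each such polynomial has 4 distinct roots in F_{829^4}. By Möbius inversion the count is N_829(4) = (1/4) Σ_{d|4} μ(4/d) · 829^d = (1/4)(μ(4)·829^1 + μ(2)·829^2 + μ(1)·829^4) = 472299504840/4 = 118074876210.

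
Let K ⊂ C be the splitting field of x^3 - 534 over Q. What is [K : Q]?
[K : Q] = 6

The roots of x^3 - 534 are ∛534, ω∛534, ω^2∛534 where ω = e^(2πi/3) is a primitive cube root of unity, so K = Q(∛534, ω). Now [Q(∛534):Q] = 3 (since 534 is not a perfect cube, x^3 - 534 is irreducible) and [Q(ω):Q] = 2. Both 2 and 3 divide [K:Q], and [K:Q] ≤ 3·2 = 6, so [K:Q] = 6. (Equivalently: Q(∛534) ⊂ R but ω ∉ R, so [K : Q(∛534)] = 2.)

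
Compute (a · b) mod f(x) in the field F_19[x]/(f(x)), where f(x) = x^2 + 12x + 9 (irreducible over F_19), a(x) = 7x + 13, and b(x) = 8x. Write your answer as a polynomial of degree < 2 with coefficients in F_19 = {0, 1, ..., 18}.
a · b ≡ 2x + 9 (mod f(x))

Multiply in F_19[x]: a(x)·b(x) = (7x + 13)·(8x) = 18x^2 + 9x. This has degree ≥ 2, so divide by f(x) over F_19: 18x^2 + 9x = (18)·(x^2 + 12x + 9) + (2x + 9). Hence a·b ≡ 2x + 9 (mod f). (F_19[x]/(f) is a field with 19^2 = 361 elements since f is irreducible of degree 2.)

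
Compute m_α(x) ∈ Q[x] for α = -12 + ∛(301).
m_α(x) = x^3 + 36x^2 + 432x + 1427

Set β = α + 12 = ∛(301), so β^3 = 301. Then (α + 12)^3 - 301 = 0, i.e. α is a root of g(x) = (x + 12)^3 - 301 = x^3 + 36x^2 + 432x + 1427. Since g(x) = h(x + 12) where h(x) = x^3 - 301, and h is irreducible over Q (because 301 is not a perfect cube, so h has no rational root, and a monic cubic with no rational root is irreducible), g is also irreducible (irreducibility is preserved under the substitution x → x + 12). Hence m_α(x) = x^3 + 36x^2 + 432x + 1427.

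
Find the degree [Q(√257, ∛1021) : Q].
[Q(√257, ∛1021) : Q] = 6

Let L = Q(√257, ∛1021). Since Q(√257) ⊂ L and [Q(√257):Q] = 2, the tower law gives 2 | [L:Q]. Likewise Q(∛1021) ⊂ L with [Q(∛1021):Q] = 3 (because 1021 is not a perfect cube), so 3 | [L:Q]. As gcd(2,3) = 1, [L:Q] is divisible by 6. Conversely L is generated over Q by √257 and ∛1021, so [L:Q] ≤ 2·3 = 6. Therefore [Q(√257, ∛1021) : Q] = 6.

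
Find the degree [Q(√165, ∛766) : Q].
[Q(√165, ∛766) : Q] = 6

Let L = Q(√165, ∛766). Since Q(√165) ⊂ L and [Q(√165):Q] = 2, the tower law gives 2 | [L:Q]. Likewise Q(∛766) ⊂ L with [Q(∛766):Q] = 3 (because 766 is not a perfect cube), so 3 | [L:Q]. As gcd(2,3) = 1, [L:Q] is divisible by 6. Conversely L is generated over Q by √165 and ∛766, so [L:Q] ≤ 2·3 = 6. Therefore [Q(√165, ∛766) : Q] = 6.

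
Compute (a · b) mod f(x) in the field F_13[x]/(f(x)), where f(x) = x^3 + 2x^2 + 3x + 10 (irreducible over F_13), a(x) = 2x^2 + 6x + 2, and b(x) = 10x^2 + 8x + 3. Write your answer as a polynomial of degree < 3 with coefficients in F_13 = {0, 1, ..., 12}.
a · b ≡ 7x^2 + 12x + 10 (mod f(x))

Multiply in F_13[x]: a(x)·b(x) = (2x^2 + 6x + 2)·(10x^2 + 8x + 3) = 7x^4 + 11x^3 + 9x^2 + 8x + 6. This has degree ≥ 3, so divide by f(x) over F_13: 7x^4 + 11x^3 + 9x^2 + 8x + 6 = (7x + 10)·(x^3 + 2x^2 + 3x + 10) + (7x^2 + 12x + 10). Hence a·b ≡ 7x^2 + 12x + 10 (mod f). (F_13[x]/(f) is a field with 13^3 = 2197 elements since f is irreducible of degree 3.)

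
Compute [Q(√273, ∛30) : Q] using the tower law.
[Q(√273, ∛30) : Q] = 6

Let L = Q(√273, ∛30). Since Q(√273) ⊂ L and [Q(√273):Q] = 2, the tower law gives 2 | [L:Q]. Likewise Q(∛30) ⊂ L with [Q(∛30):Q] = 3 (because 30 is not a perfect cube), so 3 | [L:Q]. As gcd(2,3) = 1, [L:Q] is divisible by 6. Conversely L is generated over Q by √273 and ∛30, so [L:Q] ≤ 2·3 = 6. Therefore [Q(√273, ∛30) : Q] = 6.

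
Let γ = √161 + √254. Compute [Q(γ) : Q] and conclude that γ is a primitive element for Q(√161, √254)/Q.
[Q(γ) : Q] = 4 (equivalently, Q(γ) = Q(√161, √254))

Obviously Q(γ) ⊆ Q(√161, √254), and [Q(√161, √254):Q] = 4 (since 161, 254 are distinct squarefree integers > 1 with 40894 not a perfect square). To show equality we compute the minimal polynomial of γ. From γ = √161 + √254: γ^2 = 161 + 2√(40894) + 254 = 415 + 2√(40894), so γ^2 - 415 = 2√(40894); squaring, (γ^2 - 415)^2 = 4·40894, i.e. γ^4 - 830γ^2 + 172225 - 163576 = 0, i.e. γ^4 - 830γ^2 + 8649 = 0. So γ is a root of x^4 - 830x^2 + 8649. This polynomial is irreducible over Q: it has no rational root (each ±√161 ± √254 is irrational), and any factorization into two quadratics over Q would force √(40894) ∈ Q (pairing opposite roots) or √161, √254 ∈ Q (other pairings), all impossible. Hence [Q(γ):Q] = 4 = [Q(√161, √254):Q], so Q(γ) = Q(√161, √254).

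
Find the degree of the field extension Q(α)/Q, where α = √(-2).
[Q(α):Q] = 2

[Q(α):Q] equals the degree of the minimal polynomial of α. Here α^2 = -2 and x^2 + 2 is irreducible (d = -2 is squarefree, ≠ 1, hence not a square), so deg(m_α) = 2. Thus [Q(α):Q] = 2.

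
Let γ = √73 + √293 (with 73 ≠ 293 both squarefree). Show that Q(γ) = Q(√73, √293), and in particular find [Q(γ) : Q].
[Q(γ) : Q] = 4 (equivalently, Q(γ) = Q(√73, √293))

Obviously Q(γ) ⊆ Q(√73, √293), and [Q(√73, √293):Q] = 4 (since 73, 293 are distinct squarefree integers > 1 with 21389 not a perfect square). To show equality we compute the minimal polynomial of γ. From γ = √73 + √293: γ^2 = 73 + 2√(21389) + 293 = 366 + 2√(21389), so γ^2 - 366 = 2√(21389); squaring, (γ^2 - 366)^2 = 4·21389, i.e. γ^4 - 732γ^2 + 133956 - 85556 = 0, i.e. γ^4 - 732γ^2 + 48400 = 0. So γ is a root of x^4 - 732x^2 + 48400. This polynomial is irreducible over Q: it has no rational root (each ±√73 ± √293 is irrational), and any factorization into two quadratics over Q would force √(21389) ∈ Q (pairing opposite roots) or √73, √293 ∈ Q (other pairings), all impossible. Hence [Q(γ):Q] = 4 = [Q(√73, √293):Q], so Q(γ) = Q(√73, √293).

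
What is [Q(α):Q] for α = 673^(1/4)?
[Q(α):Q] = 4

α is a root of x^4 - 673. By Eisenstein's criterion at the prime p = 673 (which divides the constant term 673 but p^2 = 452929 does not, since 673 is squarefree), x^4 - 673 is irreducible over Q. Hence [Q(α):Q] = 4.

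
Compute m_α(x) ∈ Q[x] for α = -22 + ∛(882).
m_α(x) = x^3 + 66x^2 + 1452x + 9766

Set β = α + 22 = ∛(882), so β^3 = 882. Then (α + 22)^3 - 882 = 0, i.e. α is a root of g(x) = (x + 22)^3 - 882 = x^3 + 66x^2 + 1452x + 9766. Since g(x) = h(x + 22) where h(x) = x^3 - 882, and h is irreducible over Q (because 882 is not a perfect cube, so h has no rational root, and a monic cubic with no rational root is irreducible), g is also irreducible (irreducibility is preserved under the substitution x → x + 22). Hence m_α(x) = x^3 + 66x^2 + 1452x + 9766.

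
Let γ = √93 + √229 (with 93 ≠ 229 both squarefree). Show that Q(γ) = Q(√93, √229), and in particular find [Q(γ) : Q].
[Q(γ) : Q] = 4 (equivalently, Q(γ) = Q(√93, √229))

Obviously Q(γ) ⊆ Q(√93, √229), and [Q(√93, √229):Q] = 4 (since 93, 229 are distinct squarefree integers > 1 with 21297 not a perfect square). To show equality we compute the minimal polynomial of γ. From γ = √93 + √229: γ^2 = 93 + 2√(21297) + 229 = 322 + 2√(21297), so γ^2 - 322 = 2√(21297); squaring, (γ^2 - 322)^2 = 4·21297, i.e. γ^4 - 644γ^2 + 103684 - 85188 = 0, i.e. γ^4 - 644γ^2 + 18496 = 0. So γ is a root of x^4 - 644x^2 + 18496. This polynomial is irreducible over Q: it has no rational root (each ±√93 ± √229 is irrational), and any factorization into two quadratics over Q would force √(21297) ∈ Q (pairing opposite roots) or √93, √229 ∈ Q (other pairings), all impossible. Hence [Q(γ):Q] = 4 = [Q(√93, √229):Q], so Q(γ) = Q(√93, √229).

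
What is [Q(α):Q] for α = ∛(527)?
[Q(α):Q] = 3

The minimal polynomial of α is x^3 - 527, irreducible over Q since 527 is not a perfect cube (so x^3 - 527 has no rational root). Hence [Q(α):Q] = deg(m_α) = 3.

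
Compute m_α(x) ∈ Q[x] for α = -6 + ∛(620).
m_α(x) = x^3 + 18x^2 + 108x - 404

Set β = α + 6 = ∛(620), so β^3 = 620. Then (α + 6)^3 - 620 = 0, i.e. α is a root of g(x) = (x + 6)^3 - 620 = x^3 + 18x^2 + 108x - 404. Since g(x) = h(x + 6) where h(x) = x^3 - 620, and h is irreducible over Q (because 620 is not a perfect cube, so h has no rational root, and a monic cubic with no rational root is irreducible), g is also irreducible (irreducibility is preserved under the substitution x → x + 6). Hence m_α(x) = x^3 + 18x^2 + 108x - 404.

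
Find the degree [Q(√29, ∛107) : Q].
[Q(√29, ∛107) : Q] = 6

Let L = Q(√29, ∛107). Since Q(√29) ⊂ L and [Q(√29):Q] = 2, the tower law gives 2 | [L:Q]. Likewise Q(∛107) ⊂ L with [Q(∛107):Q] = 3 (because 107 is not a perfect cube), so 3 | [L:Q]. As gcd(2,3) = 1, [L:Q] is divisible by 6. Conversely L is generated over Q by √29 and ∛107, so [L:Q] ≤ 2·3 = 6. Therefore [Q(√29, ∛107) : Q] = 6.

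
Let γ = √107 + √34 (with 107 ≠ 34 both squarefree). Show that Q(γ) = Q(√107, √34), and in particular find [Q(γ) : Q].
[Q(γ) : Q] = 4 (equivalently, Q(γ) = Q(√107, √34))

Obviously Q(γ) ⊆ Q(√107, √34), and [Q(√107, √34):Q] = 4 (since 107, 34 are distinct squarefree integers > 1 with 3638 not a perfect square). To show equality we compute the minimal polynomial of γ. From γ = √107 + √34: γ^2 = 107 + 2√(3638) + 34 = 141 + 2√(3638), so γ^2 - 141 = 2√(3638); squaring, (γ^2 - 141)^2 = 4·3638, i.e. γ^4 - 282γ^2 + 19881 - 14552 = 0, i.e. γ^4 - 282γ^2 + 5329 = 0. So γ is a root of x^4 - 282x^2 + 5329. This polynomial is irreducible over Q: it has no rational root (each ±√107 ± √34 is irrational), and any factorization into two quadratics over Q would force √(3638) ∈ Q (pairing opposite roots) or √107, √34 ∈ Q (other pairings), all impossible. Hence [Q(γ):Q] = 4 = [Q(√107, √34):Q], so Q(γ) = Q(√107, √34).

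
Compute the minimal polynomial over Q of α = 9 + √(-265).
m_α(x) = x^2 - 18x + 346

From α - 9 = √(-265), squaring gives (α - 9)^2 = -265, i.e. α^2 - 18α + 81 = -265, so α^2 - 18α + 346 = 0. The discriminant of x^2 - 18x + 346 is (-18)^2 - 4·(346) = 324 - 1384 = -1060, and 4·(-265) is not a perfect square in Q since -265 is squarefree and ≠ 1. Hence x^2 - 18x + 346 is irreducible over Q and is the minimal polynomial of α.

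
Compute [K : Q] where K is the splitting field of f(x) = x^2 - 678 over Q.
[K : Q] = 2

f(x) = x^2 - 678 factors as (x - √678)(x + √678). The splitting field is K = Q(√678). Since 678 is squarefree and > 1, it is not a perfect square, so x^2 - 678 is irreducible over Q and [Q(√678) : Q] = 2. Hence [K : Q] = 2.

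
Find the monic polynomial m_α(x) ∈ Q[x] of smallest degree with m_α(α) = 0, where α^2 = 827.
m_α(x) = x^2 - 827

α satisfies α^2 - 827 = 0, so x^2 - 827 annihilates α. Since d = 827 is squarefree and ≠ 1, it is not a perfect square in Q, so x^2 - 827 has no rational root and is therefore irreducible over Q (a degree-2 polynomial over a field is irreducible iff it has no root). Hence m_α(x) = x^2 - 827.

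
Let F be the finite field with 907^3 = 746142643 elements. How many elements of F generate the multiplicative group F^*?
There are φ(746142642) = 211766400 primitive elements

F_q^* is cyclic of order q - 1 = 746142642. A cyclic group of order m has exactly φ(m) generators. Here m = 746142642 = 2 · 3^2 · 7 · 151 · 39217, so the number of primitive elements is φ(746142642) = 211766400.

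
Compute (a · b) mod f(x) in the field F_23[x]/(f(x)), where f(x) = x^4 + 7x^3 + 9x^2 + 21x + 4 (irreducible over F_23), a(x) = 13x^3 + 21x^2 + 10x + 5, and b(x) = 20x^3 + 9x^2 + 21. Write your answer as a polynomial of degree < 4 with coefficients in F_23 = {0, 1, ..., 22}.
a · b ≡ 5x^3 + 11x^2 + 13x + 22 (mod f(x))

Multiply in F_23[x]: a(x)·b(x) = (13x^3 + 21x^2 + 10x + 5)·(20x^3 + 9x^2 + 21) = 7x^6 + 8x^5 + 21x^4 + 3x^3 + 3x^2 + 3x + 13. This has degree ≥ 4, so divide by f(x) over F_23: 7x^6 + 8x^5 + 21x^4 + 3x^3 + 3x^2 + 3x + 13 = (7x^2 + 5x + 15)·(x^4 + 7x^3 + 9x^2 + 21x + 4) + (5x^3 + 11x^2 + 13x + 22). Hence a·b ≡ 5x^3 + 11x^2 + 13x + 22 (mod f). (F_23[x]/(f) is a field with 23^4 = 279841 elements since f is irreducible of degree 4.)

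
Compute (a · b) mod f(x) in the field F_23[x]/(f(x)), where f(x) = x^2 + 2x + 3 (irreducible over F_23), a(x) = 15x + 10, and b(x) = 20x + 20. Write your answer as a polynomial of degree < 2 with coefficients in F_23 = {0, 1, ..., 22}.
a · b ≡ 15x + 13 (mod f(x))

Multiply in F_23[x]: a(x)·b(x) = (15x + 10)·(20x + 20) = x^2 + 17x + 16. This has degree ≥ 2, so divide by f(x) over F_23: x^2 + 17x + 16 = (1)·(x^2 + 2x + 3) + (15x + 13). Hence a·b ≡ 15x + 13 (mod f). (F_23[x]/(f) is a field with 23^2 = 529 elements since f is irreducible of degree 2.)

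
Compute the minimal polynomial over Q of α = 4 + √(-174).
m_α(x) = x^2 - 8x + 190

From α - 4 = √(-174), squaring gives (α - 4)^2 = -174, i.e. α^2 - 8α + 16 = -174, so α^2 - 8α + 190 = 0. The discriminant of x^2 - 8x + 190 is (-8)^2 - 4·(190) = 64 - 760 = -696, and 4·(-174) is not a perfect square in Q since -174 is squarefree and ≠ 1. Hence x^2 - 8x + 190 is irreducible over Q and is the minimal polynomial of α.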